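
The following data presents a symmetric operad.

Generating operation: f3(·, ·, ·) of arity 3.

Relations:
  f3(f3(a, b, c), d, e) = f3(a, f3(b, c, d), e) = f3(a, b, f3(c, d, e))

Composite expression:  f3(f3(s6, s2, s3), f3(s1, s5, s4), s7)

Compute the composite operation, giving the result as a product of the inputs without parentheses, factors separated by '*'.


s6 * s2 * s3 * s1 * s5 * s4 * s7


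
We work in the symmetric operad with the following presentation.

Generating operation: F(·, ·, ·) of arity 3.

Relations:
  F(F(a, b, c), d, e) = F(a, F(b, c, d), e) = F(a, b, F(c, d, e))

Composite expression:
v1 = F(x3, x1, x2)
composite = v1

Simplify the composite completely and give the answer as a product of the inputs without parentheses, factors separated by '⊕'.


The F-tree's shape is irrelevant; the x-reading-order decides.
F(x3, x1, x2) linearizes to x3 ⊕ x1 ⊕ x2

x3 ⊕ x1 ⊕ x2


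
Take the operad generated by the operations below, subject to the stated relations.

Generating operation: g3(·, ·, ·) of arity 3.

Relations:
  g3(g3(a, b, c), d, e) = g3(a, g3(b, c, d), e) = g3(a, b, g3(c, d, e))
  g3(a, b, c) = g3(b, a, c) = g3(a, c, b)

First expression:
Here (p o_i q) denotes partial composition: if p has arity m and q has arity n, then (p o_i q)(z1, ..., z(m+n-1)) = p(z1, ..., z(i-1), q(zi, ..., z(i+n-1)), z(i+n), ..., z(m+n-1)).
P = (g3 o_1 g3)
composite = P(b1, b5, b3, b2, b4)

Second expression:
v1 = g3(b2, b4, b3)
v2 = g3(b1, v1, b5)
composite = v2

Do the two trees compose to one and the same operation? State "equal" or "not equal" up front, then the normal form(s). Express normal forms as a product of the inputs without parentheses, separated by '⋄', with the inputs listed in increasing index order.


equal: each reduces to b1 ⋄ b2 ⋄ b3 ⋄ b4 ⋄ b5


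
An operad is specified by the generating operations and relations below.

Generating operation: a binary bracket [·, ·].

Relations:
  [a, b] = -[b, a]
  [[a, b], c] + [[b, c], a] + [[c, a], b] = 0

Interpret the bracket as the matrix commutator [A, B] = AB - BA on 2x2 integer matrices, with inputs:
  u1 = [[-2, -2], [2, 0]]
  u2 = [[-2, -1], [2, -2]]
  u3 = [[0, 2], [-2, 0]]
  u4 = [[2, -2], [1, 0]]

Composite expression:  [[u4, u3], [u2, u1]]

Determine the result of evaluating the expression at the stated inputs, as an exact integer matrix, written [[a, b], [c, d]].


[u4, u3] = [[2, 4], [4, -2]]
[u2, u1] = [[2, -2], [-4, -2]]
[[u4, u3], [u2, u1]] = [[-8, -24], [32, 8]]

[[-8, -24], [32, 8]]


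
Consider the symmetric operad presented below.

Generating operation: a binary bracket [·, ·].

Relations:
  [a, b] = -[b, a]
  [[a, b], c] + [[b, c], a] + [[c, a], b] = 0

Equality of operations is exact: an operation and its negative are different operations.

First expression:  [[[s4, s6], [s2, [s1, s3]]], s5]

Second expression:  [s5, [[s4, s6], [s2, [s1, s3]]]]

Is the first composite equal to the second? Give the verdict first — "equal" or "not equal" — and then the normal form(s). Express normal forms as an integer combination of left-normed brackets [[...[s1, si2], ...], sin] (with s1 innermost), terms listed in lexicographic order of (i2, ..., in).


not equal: they reduce to [[[[[s1, s3], s2], s4], s6], s5] - [[[[[s1, s3], s2], s6], s4], s5] and -[[[[[s1, s3], s2], s4], s6], s5] + [[[[[s1, s3], s2], s6], s4], s5]

Normal form of the first expression: [[[[[s1, s3], s2], s4], s6], s5] - [[[[[s1, s3], s2], s6], s4], s5]
Normal form of the second expression: -[[[[[s1, s3], s2], s4], s6], s5] + [[[[[s1, s3], s2], s6], s4], s5]
The normal forms differ: not equal.


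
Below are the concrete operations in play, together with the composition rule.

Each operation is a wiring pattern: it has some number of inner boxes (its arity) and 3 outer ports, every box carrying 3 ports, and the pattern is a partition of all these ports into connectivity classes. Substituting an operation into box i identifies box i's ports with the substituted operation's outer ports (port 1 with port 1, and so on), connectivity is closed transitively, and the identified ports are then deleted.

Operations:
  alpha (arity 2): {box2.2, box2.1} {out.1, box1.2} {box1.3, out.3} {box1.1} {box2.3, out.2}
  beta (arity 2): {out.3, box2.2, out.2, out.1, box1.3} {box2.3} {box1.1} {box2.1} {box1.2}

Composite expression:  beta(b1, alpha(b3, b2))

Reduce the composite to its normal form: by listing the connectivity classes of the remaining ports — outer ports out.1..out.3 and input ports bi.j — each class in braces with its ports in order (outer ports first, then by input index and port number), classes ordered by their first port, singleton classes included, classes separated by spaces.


{out.1, out.2, out.3, b1.3, b2.3} {b1.1} {b1.2} {b2.1, b2.2} {b3.1} {b3.2} {b3.3}

Two ports join when wires chain via beta-identified ports.
stage alpha: inputs (b3, b2), connectivity {out.1, b3.2} {out.2, b2.3} {out.3, b3.3} {b2.1, b2.2} {b3.1}, out.j its boundary
stage beta: inputs (b1, b3, b2), connectivity {out.1, out.2, out.3, b1.3, b2.3} {b1.1} {b1.2} {b2.1, b2.2} {b3.1} {b3.2} {b3.3}, out.j its boundary


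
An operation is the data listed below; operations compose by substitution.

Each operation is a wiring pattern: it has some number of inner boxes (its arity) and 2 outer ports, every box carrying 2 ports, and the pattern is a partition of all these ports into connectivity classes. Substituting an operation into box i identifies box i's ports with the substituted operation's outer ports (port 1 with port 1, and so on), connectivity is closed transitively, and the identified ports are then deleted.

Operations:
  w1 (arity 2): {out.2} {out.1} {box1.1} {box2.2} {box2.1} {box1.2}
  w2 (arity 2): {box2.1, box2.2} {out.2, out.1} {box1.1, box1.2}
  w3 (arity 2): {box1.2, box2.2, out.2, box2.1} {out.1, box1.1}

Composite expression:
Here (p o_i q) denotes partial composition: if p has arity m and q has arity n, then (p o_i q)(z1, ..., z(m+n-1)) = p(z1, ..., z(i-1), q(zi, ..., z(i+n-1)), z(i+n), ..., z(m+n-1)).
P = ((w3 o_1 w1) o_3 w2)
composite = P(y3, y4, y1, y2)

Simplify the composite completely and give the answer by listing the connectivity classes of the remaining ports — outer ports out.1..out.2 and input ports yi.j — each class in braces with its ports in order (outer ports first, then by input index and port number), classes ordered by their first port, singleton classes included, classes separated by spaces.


{out.1} {out.2} {y1.1, y1.2} {y2.1, y2.2} {y3.1} {y3.2} {y4.1} {y4.2}

Treat the ports identified at w3 as solder joints: merge, then drop.
composing w1 on (y3, y4), with out.j its own outer ports: {out.1} {out.2} {y3.1} {y3.2} {y4.1} {y4.2}
composing w2 on (y1, y2), with out.j its own outer ports: {out.1, out.2} {y1.1, y1.2} {y2.1, y2.2}
composing w3 on (y3, y4, y1, y2), with out.j its own outer ports: {out.1} {out.2} {y1.1, y1.2} {y2.1, y2.2} {y3.1} {y3.2} {y4.1} {y4.2}


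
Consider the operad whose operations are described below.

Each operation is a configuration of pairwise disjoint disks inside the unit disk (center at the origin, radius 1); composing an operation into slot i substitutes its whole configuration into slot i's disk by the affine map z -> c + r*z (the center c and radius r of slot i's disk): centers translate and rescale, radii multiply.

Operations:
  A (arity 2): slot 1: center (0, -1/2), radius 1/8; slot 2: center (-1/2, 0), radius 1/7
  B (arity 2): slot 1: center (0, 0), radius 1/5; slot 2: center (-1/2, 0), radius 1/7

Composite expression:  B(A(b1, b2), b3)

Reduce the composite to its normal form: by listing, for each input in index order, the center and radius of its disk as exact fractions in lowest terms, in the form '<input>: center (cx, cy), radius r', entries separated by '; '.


b1: center (0, -1/10), radius 1/40; b2: center (-1/10, 0), radius 1/35; b3: center (-1/2, 0), radius 1/7

Each b-disk chains the slot maps above it in B; radii multiply.
tracing b1 down its 2-map path: center (0, -1/10), radius 1/40
tracing b2 down its 2-map path: center (-1/10, 0), radius 1/35
tracing b3 down its 1-map path: center (-1/2, 0), radius 1/7


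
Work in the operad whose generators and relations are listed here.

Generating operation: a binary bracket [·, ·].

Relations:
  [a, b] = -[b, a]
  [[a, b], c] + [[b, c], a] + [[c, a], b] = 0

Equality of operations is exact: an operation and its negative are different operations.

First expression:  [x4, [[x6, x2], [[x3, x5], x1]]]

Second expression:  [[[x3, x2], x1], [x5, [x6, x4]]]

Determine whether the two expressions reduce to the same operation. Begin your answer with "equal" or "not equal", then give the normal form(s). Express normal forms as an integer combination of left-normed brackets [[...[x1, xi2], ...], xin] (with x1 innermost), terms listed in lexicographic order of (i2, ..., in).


In normal form, the first expression is [[[[[x1, x3], x5], x2], x6], x4] - [[[[[x1, x3], x5], x6], x2], x4] - [[[[[x1, x5], x3], x2], x6], x4] + [[[[[x1, x5], x3], x6], x2], x4]
In normal form, the second expression is [[[[[x1, x2], x3], x4], x6], x5] - [[[[[x1, x2], x3], x5], x4], x6] + [[[[[x1, x2], x3], x5], x6], x4] - [[[[[x1, x2], x3], x6], x4], x5] - [[[[[x1, x3], x2], x4], x6], x5] + [[[[[x1, x3], x2], x5], x4], x6] - [[[[[x1, x3], x2], x5], x6], x4] + [[[[[x1, x3], x2], x6], x4], x5]
Different reductions; not equal.

not equal; the first gives [[[[[x1, x3], x5], x2], x6], x4] - [[[[[x1, x3], x5], x6], x2], x4] - [[[[[x1, x5], x3], x2], x6], x4] + [[[[[x1, x5], x3], x6], x2], x4] and the second [[[[[x1, x2], x3], x4], x6], x5] - [[[[[x1, x2], x3], x5], x4], x6] + [[[[[x1, x2], x3], x5], x6], x4] - [[[[[x1, x2], x3], x6], x4], x5] - [[[[[x1, x3], x2], x4], x6], x5] + [[[[[x1, x3], x2], x5], x4], x6] - [[[[[x1, x3], x2], x5], x6], x4] + [[[[[x1, x3], x2], x6], x4], x5]


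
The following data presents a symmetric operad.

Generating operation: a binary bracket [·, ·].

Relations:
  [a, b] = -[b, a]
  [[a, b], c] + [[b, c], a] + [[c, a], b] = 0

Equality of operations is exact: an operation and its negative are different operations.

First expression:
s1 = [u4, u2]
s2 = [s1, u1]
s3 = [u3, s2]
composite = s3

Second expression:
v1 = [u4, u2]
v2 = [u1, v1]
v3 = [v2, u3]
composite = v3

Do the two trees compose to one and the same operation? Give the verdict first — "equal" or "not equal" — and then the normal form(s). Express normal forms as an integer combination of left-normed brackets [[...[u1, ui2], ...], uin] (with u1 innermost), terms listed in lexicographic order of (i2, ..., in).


equal; both compose to -[[[u1, u2], u4], u3] + [[[u1, u4], u2], u3]

In normal form, the first expression is -[[[u1, u2], u4], u3] + [[[u1, u4], u2], u3]
In normal form, the second expression is -[[[u1, u2], u4], u3] + [[[u1, u4], u2], u3]
The forms coincide; equal.


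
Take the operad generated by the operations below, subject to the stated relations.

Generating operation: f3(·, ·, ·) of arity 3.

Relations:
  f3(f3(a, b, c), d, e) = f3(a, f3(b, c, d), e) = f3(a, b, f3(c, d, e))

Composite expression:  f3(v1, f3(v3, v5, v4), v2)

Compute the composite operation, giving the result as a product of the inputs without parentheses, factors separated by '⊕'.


v1 ⊕ v3 ⊕ v5 ⊕ v4 ⊕ v2

All parenthesizations of f3 agree; list the v-inputs left to right.
f3(v3, v5, v4) collapses to v3 ⊕ v5 ⊕ v4
f3(v1, f3(v3, v5, v4), v2) collapses to v1 ⊕ v3 ⊕ v5 ⊕ v4 ⊕ v2


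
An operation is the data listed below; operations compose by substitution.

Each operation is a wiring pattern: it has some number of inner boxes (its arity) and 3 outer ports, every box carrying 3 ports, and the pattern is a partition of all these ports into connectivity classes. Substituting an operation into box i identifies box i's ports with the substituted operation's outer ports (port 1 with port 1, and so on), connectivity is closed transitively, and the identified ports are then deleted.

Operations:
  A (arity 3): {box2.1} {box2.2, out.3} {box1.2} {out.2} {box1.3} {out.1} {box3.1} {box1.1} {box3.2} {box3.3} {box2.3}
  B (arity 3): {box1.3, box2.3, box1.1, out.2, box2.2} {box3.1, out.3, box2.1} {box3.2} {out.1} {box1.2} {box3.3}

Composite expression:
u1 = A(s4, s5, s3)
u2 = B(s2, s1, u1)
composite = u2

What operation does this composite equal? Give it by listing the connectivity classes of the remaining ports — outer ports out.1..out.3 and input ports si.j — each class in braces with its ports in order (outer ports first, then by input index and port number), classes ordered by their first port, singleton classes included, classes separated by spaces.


{out.1} {out.2, s1.2, s1.3, s2.1, s2.3} {out.3, s1.1} {s2.2} {s3.1} {s3.2} {s3.3} {s4.1} {s4.2} {s4.3} {s5.1} {s5.2} {s5.3}

Treat the ports identified at B as solder joints: merge, then drop.
the subtree at A composes to {out.1} {out.2} {out.3, s5.2} {s3.1} {s3.2} {s3.3} {s4.1} {s4.2} {s4.3} {s5.1} {s5.3} on (s4, s5, s3); out.j = own outer ports
the subtree at B composes to {out.1} {out.2, s1.2, s1.3, s2.1, s2.3} {out.3, s1.1} {s2.2} {s3.1} {s3.2} {s3.3} {s4.1} {s4.2} {s4.3} {s5.1} {s5.2} {s5.3} on (s2, s1, s4, s5, s3); out.j = own outer ports


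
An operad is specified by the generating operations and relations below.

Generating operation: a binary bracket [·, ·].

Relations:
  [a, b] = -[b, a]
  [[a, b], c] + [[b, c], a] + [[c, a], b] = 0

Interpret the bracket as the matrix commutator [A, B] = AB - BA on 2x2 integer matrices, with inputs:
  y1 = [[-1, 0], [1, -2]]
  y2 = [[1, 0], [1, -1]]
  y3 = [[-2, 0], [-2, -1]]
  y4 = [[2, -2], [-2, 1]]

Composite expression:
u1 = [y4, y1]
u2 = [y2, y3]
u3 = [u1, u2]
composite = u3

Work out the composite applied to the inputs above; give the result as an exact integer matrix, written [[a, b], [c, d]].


[y4, y1] = [[-2, 2], [-3, 2]]
[y2, y3] = [[0, 0], [3, 0]]
[[y4, y1], [y2, y3]] = [[6, 0], [12, -6]]

[[6, 0], [12, -6]]


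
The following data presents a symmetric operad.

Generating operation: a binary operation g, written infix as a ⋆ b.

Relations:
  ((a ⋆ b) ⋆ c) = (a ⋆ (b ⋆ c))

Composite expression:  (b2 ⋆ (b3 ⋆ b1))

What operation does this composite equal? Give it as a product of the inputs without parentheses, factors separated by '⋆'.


b2 ⋆ b3 ⋆ b1


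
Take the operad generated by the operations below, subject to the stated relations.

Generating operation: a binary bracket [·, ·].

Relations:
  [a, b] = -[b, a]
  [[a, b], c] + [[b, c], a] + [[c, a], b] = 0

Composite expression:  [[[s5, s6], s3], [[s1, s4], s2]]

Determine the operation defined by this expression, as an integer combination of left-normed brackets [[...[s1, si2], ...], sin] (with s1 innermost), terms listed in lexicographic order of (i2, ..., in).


[[[[[s1, s4], s2], s3], s5], s6] - [[[[[s1, s4], s2], s3], s6], s5] - [[[[[s1, s4], s2], s5], s6], s3] + [[[[[s1, s4], s2], s6], s5], s3]

Skip Jacobi rewriting: expand, keep s1-initial words, read off terms.
Composite bracket: [[[s5, s6], s3], [[s1, s4], s2]]
Applying ab - ba throughout gives 32 signed words (2^5 = 32).
Only words starting with s1 matter:
  s1s4s2s3s5s6 appears with sign +1, giving the term +[[[[[s1, s4], s2], s3], s5], s6]
  s1s4s2s3s6s5 appears with sign -1, giving the term -[[[[[s1, s4], s2], s3], s6], s5]
  s1s4s2s5s6s3 appears with sign -1, giving the term -[[[[[s1, s4], s2], s5], s6], s3]
  s1s4s2s6s5s3 appears with sign +1, giving the term +[[[[[s1, s4], s2], s6], s5], s3]


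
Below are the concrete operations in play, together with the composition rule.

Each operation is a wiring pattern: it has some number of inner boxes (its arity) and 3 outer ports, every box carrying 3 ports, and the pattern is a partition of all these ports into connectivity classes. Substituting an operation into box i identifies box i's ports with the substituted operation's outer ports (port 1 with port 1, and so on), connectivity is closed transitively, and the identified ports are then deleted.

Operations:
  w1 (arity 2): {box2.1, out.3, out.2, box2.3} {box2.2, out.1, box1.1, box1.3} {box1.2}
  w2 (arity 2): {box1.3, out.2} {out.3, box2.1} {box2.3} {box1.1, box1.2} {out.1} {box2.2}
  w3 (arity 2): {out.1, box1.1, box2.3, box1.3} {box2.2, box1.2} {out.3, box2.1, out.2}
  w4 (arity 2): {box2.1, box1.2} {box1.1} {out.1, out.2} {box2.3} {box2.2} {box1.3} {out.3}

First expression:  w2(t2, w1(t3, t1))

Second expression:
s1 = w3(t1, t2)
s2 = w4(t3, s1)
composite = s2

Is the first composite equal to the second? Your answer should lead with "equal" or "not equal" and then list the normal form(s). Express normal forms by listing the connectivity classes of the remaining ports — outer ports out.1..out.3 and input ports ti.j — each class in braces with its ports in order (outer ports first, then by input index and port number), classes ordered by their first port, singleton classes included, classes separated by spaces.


The first expression, normalized: {out.1} {out.2, t2.3} {out.3, t1.2, t3.1, t3.3} {t1.1, t1.3} {t2.1, t2.2} {t3.2}
The second expression, normalized: {out.1, out.2} {out.3} {t1.1, t1.3, t2.3, t3.2} {t1.2, t2.2} {t2.1} {t3.1} {t3.3}
The forms do not match — not equal.

not equal — first {out.1} {out.2, t2.3} {out.3, t1.2, t3.1, t3.3} {t1.1, t1.3} {t2.1, t2.2} {t3.2}, second {out.1, out.2} {out.3} {t1.1, t1.3, t2.3, t3.2} {t1.2, t2.2} {t2.1} {t3.1} {t3.3}


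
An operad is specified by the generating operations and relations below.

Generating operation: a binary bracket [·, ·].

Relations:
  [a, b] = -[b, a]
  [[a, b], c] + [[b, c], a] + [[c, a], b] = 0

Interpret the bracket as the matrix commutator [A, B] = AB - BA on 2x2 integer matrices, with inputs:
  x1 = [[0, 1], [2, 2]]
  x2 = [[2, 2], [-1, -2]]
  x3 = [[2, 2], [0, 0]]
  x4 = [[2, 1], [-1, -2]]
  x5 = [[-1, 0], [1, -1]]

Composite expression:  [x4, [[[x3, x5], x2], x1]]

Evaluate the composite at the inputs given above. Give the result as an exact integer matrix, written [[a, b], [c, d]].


[x3, x5] = [[2, 0], [-2, -2]]
[[x3, x5], x2] = [[4, 8], [-4, -4]]
[[[x3, x5], x2], x1] = [[20, 24], [-8, -20]]
[x4, [[[x3, x5], x2], x1]] = [[16, 56], [-8, -16]]

[[16, 56], [-8, -16]]


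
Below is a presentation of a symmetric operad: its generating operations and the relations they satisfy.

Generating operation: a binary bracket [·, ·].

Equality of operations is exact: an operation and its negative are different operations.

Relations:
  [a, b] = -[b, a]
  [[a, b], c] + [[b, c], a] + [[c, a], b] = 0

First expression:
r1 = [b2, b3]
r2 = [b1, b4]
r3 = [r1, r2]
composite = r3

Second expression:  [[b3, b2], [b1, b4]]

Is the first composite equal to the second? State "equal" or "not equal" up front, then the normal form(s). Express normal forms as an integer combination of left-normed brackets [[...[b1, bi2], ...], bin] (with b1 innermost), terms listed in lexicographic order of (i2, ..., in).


not equal: they reduce to -[[[b1, b4], b2], b3] + [[[b1, b4], b3], b2] and [[[b1, b4], b2], b3] - [[[b1, b4], b3], b2]

The first expression, normalized: -[[[b1, b4], b2], b3] + [[[b1, b4], b3], b2]
The second expression, normalized: [[[b1, b4], b2], b3] - [[[b1, b4], b3], b2]
No match — not equal.


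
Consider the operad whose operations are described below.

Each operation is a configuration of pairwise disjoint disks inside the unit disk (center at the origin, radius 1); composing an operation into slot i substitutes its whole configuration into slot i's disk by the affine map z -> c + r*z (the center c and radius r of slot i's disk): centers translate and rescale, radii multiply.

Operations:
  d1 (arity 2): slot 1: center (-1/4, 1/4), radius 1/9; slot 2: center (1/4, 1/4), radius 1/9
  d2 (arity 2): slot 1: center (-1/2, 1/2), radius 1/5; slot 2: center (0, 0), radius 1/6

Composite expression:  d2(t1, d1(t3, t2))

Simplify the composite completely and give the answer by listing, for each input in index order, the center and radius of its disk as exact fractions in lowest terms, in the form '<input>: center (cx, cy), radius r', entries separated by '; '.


Follow each t-input down from d2: c' goes to c + r*c', radius to r*r'.
tracing t1 down its 1-map path: center (-1/2, 1/2), radius 1/5
tracing t3 down its 2-map path: center (-1/24, 1/24), radius 1/54
tracing t2 down its 2-map path: center (1/24, 1/24), radius 1/54

t1: center (-1/2, 1/2), radius 1/5; t2: center (1/24, 1/24), radius 1/54; t3: center (-1/24, 1/24), radius 1/54


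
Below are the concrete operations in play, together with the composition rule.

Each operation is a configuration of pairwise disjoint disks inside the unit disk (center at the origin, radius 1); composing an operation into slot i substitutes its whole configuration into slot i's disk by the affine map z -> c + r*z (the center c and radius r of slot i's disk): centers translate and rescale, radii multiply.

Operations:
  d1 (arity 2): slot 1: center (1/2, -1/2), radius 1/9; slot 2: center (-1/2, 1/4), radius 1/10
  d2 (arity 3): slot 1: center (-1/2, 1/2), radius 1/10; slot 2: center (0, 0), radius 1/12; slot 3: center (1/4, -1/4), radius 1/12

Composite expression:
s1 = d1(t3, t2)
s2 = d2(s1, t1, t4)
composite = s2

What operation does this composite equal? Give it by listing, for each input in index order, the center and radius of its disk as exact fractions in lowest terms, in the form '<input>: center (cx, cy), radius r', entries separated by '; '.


t1: center (0, 0), radius 1/12; t2: center (-11/20, 21/40), radius 1/100; t3: center (-9/20, 9/20), radius 1/90; t4: center (1/4, -1/4), radius 1/12


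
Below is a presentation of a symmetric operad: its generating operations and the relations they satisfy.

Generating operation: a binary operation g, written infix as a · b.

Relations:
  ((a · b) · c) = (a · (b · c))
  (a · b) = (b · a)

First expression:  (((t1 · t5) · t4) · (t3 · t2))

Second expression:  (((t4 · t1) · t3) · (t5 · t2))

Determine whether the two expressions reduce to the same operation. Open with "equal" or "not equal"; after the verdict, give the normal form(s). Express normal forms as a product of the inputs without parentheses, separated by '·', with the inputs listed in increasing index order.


equal; the common form is t1 · t2 · t3 · t4 · t5

Reducing the first expression gives t1 · t2 · t3 · t4 · t5
Reducing the second expression gives t1 · t2 · t3 · t4 · t5
Same normal form: equal.


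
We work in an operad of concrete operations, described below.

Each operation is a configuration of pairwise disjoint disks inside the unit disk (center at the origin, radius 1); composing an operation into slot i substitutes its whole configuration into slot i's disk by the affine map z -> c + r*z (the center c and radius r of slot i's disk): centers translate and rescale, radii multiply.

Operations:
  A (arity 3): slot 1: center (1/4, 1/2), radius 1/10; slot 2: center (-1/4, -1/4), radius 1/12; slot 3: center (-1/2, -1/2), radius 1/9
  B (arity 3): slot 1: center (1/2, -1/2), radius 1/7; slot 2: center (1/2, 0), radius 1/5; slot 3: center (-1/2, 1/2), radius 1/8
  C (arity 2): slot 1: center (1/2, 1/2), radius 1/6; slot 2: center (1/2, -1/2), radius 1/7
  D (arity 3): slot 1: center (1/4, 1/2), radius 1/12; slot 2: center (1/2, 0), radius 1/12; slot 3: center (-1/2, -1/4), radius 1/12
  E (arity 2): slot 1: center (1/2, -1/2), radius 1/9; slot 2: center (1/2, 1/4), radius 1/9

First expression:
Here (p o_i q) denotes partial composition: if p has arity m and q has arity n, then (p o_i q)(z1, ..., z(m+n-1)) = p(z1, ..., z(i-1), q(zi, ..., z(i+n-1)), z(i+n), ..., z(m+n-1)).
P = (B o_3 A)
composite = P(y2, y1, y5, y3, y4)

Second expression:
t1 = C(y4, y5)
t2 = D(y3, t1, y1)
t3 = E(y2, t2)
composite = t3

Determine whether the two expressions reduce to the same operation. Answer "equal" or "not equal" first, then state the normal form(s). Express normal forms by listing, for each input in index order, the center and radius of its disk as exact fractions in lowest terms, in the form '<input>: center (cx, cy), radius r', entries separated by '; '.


not equal; the first gives y1: center (1/2, 0), radius 1/5; y2: center (1/2, -1/2), radius 1/7; y3: center (-17/32, 15/32), radius 1/96; y4: center (-9/16, 7/16), radius 1/72; y5: center (-15/32, 9/16), radius 1/80 and the second y1: center (4/9, 2/9), radius 1/108; y2: center (1/2, -1/2), radius 1/9; y3: center (19/36, 11/36), radius 1/108; y4: center (121/216, 55/216), radius 1/648; y5: center (121/216, 53/216), radius 1/756


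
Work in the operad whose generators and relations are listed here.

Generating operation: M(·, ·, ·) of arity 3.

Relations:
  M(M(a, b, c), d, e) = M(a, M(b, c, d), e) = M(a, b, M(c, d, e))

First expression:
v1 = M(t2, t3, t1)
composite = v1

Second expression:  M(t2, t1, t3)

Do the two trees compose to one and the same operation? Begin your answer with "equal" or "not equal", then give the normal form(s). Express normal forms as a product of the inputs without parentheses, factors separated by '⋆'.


not equal — first t2 ⋆ t3 ⋆ t1, second t2 ⋆ t1 ⋆ t3

In normal form, the first expression is t2 ⋆ t3 ⋆ t1
In normal form, the second expression is t2 ⋆ t1 ⋆ t3
Distinct normal forms: not equal.


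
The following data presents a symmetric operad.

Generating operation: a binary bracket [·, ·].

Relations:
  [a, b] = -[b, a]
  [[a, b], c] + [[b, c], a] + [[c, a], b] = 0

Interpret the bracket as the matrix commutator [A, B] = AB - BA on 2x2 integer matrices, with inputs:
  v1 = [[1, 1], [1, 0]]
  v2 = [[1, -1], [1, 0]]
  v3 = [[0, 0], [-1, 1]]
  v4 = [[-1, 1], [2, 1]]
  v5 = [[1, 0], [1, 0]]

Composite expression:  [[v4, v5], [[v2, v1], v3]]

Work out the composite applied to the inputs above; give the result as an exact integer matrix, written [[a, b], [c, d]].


[[-4, 0], [-8, 4]]

[v4, v5] = [[1, -1], [4, -1]]
[v2, v1] = [[-2, 2], [0, 2]]
[[v2, v1], v3] = [[-2, 2], [-4, 2]]
[[v4, v5], [[v2, v1], v3]] = [[-4, 0], [-8, 4]]


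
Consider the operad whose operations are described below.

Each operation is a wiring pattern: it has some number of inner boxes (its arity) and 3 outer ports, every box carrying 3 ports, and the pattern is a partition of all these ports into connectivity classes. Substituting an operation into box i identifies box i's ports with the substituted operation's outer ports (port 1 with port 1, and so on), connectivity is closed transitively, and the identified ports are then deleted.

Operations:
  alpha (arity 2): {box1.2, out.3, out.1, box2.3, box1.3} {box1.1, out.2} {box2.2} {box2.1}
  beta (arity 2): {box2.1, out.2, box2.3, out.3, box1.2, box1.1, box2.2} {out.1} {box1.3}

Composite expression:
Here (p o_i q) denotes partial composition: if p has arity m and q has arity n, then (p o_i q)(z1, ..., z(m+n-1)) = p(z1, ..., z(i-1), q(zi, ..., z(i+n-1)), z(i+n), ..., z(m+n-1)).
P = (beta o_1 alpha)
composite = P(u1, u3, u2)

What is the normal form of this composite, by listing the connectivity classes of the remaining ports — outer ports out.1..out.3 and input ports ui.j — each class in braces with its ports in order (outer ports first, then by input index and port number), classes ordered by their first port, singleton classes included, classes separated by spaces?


Two ports join when wires chain via beta-identified ports.
stage alpha: inputs (u1, u3), connectivity {out.1, out.3, u1.2, u1.3, u3.3} {out.2, u1.1} {u3.1} {u3.2}, out.j its boundary
stage beta: inputs (u1, u3, u2), connectivity {out.1} {out.2, out.3, u1.1, u1.2, u1.3, u2.1, u2.2, u2.3, u3.3} {u3.1} {u3.2}, out.j its boundary

{out.1} {out.2, out.3, u1.1, u1.2, u1.3, u2.1, u2.2, u2.3, u3.3} {u3.1} {u3.2}


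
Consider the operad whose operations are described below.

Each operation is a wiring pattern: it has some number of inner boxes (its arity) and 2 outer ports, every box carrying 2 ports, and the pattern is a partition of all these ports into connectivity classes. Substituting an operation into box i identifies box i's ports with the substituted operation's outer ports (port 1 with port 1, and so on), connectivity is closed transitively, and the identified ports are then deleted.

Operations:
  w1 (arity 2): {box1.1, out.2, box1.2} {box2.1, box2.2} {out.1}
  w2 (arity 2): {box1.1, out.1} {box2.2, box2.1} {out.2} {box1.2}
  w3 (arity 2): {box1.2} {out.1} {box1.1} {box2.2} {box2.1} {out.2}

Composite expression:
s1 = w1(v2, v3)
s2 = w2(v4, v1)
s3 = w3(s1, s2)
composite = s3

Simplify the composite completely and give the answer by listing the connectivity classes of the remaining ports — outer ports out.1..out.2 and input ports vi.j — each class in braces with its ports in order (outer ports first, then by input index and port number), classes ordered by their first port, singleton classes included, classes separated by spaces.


{out.1} {out.2} {v1.1, v1.2} {v2.1, v2.2} {v3.1, v3.2} {v4.1} {v4.2}

Reachability decides: close wires over w3-identified ports.
the subtree at w1 composes to {out.1} {out.2, v2.1, v2.2} {v3.1, v3.2} on (v2, v3); out.j = own outer ports
the subtree at w2 composes to {out.1, v4.1} {out.2} {v1.1, v1.2} {v4.2} on (v4, v1); out.j = own outer ports
the subtree at w3 composes to {out.1} {out.2} {v1.1, v1.2} {v2.1, v2.2} {v3.1, v3.2} {v4.1} {v4.2} on (v2, v3, v4, v1); out.j = own outer ports


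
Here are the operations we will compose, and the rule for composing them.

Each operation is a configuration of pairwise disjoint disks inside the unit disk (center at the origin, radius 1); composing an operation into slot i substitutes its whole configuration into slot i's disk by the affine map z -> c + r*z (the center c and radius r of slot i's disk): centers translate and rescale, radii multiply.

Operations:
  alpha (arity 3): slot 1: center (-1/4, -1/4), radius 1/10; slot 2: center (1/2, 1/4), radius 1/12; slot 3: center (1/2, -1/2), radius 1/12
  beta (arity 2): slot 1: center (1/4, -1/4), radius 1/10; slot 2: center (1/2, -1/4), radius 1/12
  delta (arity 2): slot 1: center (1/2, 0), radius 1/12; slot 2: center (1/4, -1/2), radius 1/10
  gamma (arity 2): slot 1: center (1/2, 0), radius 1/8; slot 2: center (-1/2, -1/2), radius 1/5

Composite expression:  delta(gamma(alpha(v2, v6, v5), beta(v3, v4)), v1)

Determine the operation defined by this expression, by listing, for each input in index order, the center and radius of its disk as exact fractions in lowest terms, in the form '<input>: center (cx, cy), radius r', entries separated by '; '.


v1: center (1/4, -1/2), radius 1/10; v2: center (69/128, -1/384), radius 1/960; v3: center (37/80, -11/240), radius 1/600; v4: center (7/15, -11/240), radius 1/720; v5: center (35/64, -1/192), radius 1/1152; v6: center (35/64, 1/384), radius 1/1152

Nesting under delta composes maps z -> c + r*z down each v-path.
v2: after 3 affine steps, its disk has center (69/128, -1/384), radius 1/960
v6: after 3 affine steps, its disk has center (35/64, 1/384), radius 1/1152
v5: after 3 affine steps, its disk has center (35/64, -1/192), radius 1/1152
v3: after 3 affine steps, its disk has center (37/80, -11/240), radius 1/600
v4: after 3 affine steps, its disk has center (7/15, -11/240), radius 1/720
v1: after 1 affine step, its disk has center (1/4, -1/2), radius 1/10


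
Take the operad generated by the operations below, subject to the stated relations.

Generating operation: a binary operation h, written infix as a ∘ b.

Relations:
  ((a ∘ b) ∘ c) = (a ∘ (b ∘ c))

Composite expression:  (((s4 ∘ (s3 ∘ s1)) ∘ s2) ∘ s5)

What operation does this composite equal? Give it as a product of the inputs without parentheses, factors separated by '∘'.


s4 ∘ s3 ∘ s1 ∘ s2 ∘ s5

Every regrouping of h is equal, so read the s-inputs in written order.
(s3 ∘ s1) reduces to s3 ∘ s1
(s4 ∘ (s3 ∘ s1)) reduces to s4 ∘ s3 ∘ s1
((s4 ∘ (s3 ∘ s1)) ∘ s2) reduces to s4 ∘ s3 ∘ s1 ∘ s2
(((s4 ∘ (s3 ∘ s1)) ∘ s2) ∘ s5) reduces to s4 ∘ s3 ∘ s1 ∘ s2 ∘ s5


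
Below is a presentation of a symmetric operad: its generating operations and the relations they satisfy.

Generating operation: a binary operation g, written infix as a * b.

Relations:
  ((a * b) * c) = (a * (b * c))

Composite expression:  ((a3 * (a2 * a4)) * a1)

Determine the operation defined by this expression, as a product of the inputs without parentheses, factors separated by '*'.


a3 * a2 * a4 * a1

Every regrouping of g is equal, so read the a-inputs in written order.
(a2 * a4) collapses to a2 * a4
(a3 * (a2 * a4)) collapses to a3 * a2 * a4
((a3 * (a2 * a4)) * a1) collapses to a3 * a2 * a4 * a1


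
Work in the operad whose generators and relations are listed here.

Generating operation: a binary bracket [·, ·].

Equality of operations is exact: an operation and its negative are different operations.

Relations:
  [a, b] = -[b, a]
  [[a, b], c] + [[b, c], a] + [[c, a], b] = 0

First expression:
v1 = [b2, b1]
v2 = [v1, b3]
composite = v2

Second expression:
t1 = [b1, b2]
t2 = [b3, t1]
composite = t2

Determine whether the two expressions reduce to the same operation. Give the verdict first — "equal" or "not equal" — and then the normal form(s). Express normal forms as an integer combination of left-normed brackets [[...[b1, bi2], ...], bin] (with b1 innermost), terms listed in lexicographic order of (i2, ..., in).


equal; the common form is -[[b1, b2], b3]

In normal form, the first expression is -[[b1, b2], b3]
In normal form, the second expression is -[[b1, b2], b3]
Both agree, so they are equal.


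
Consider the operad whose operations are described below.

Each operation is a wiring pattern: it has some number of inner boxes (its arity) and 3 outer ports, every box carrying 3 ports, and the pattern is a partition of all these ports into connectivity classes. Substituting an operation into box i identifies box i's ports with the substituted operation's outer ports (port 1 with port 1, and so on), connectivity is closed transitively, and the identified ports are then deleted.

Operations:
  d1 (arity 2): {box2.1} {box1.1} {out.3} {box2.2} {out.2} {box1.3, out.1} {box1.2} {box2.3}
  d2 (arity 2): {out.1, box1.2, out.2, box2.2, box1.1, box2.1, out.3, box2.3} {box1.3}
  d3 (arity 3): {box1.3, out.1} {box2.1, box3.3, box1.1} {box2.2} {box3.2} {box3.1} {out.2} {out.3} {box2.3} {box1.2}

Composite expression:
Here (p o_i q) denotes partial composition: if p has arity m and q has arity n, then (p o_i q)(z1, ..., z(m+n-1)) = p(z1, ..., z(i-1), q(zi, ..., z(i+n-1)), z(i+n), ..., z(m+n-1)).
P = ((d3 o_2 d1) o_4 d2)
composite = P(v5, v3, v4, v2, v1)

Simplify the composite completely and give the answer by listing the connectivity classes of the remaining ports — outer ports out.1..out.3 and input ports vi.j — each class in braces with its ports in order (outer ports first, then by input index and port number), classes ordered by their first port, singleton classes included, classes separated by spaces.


{out.1, v5.3} {out.2} {out.3} {v1.1, v1.2, v1.3, v2.1, v2.2, v3.3, v5.1} {v2.3} {v3.1} {v3.2} {v4.1} {v4.2} {v4.3} {v5.2}

After gluing at d3, chains via deleted ports link the v-ports.
the subtree at d1 composes to {out.1, v3.3} {out.2} {out.3} {v3.1} {v3.2} {v4.1} {v4.2} {v4.3} on (v3, v4); out.j = own outer ports
the subtree at d2 composes to {out.1, out.2, out.3, v1.1, v1.2, v1.3, v2.1, v2.2} {v2.3} on (v2, v1); out.j = own outer ports
the subtree at d3 composes to {out.1, v5.3} {out.2} {out.3} {v1.1, v1.2, v1.3, v2.1, v2.2, v3.3, v5.1} {v2.3} {v3.1} {v3.2} {v4.1} {v4.2} {v4.3} {v5.2} on (v5, v3, v4, v2, v1); out.j = own outer ports


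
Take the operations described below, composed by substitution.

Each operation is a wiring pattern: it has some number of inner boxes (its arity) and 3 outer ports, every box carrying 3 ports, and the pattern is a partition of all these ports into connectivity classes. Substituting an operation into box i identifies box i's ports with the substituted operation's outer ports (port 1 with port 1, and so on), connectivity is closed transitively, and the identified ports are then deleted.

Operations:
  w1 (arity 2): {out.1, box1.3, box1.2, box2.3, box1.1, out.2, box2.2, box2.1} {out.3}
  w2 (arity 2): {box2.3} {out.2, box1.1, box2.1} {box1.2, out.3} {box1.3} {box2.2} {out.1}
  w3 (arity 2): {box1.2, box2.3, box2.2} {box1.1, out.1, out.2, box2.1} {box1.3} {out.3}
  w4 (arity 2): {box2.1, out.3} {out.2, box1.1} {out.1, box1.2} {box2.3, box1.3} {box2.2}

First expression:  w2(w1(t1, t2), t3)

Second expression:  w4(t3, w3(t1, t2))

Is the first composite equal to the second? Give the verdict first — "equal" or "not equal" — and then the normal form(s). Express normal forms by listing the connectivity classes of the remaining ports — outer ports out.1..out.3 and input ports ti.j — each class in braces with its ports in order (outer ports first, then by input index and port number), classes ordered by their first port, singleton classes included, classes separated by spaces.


The first expression, normalized: {out.1} {out.2, out.3, t1.1, t1.2, t1.3, t2.1, t2.2, t2.3, t3.1} {t3.2} {t3.3}
The second expression, normalized: {out.1, t3.2} {out.2, t3.1} {out.3, t1.1, t2.1} {t1.2, t2.2, t2.3} {t1.3} {t3.3}
The normal forms differ: not equal.

not equal: they reduce to {out.1} {out.2, out.3, t1.1, t1.2, t1.3, t2.1, t2.2, t2.3, t3.1} {t3.2} {t3.3} and {out.1, t3.2} {out.2, t3.1} {out.3, t1.1, t2.1} {t1.2, t2.2, t2.3} {t1.3} {t3.3}


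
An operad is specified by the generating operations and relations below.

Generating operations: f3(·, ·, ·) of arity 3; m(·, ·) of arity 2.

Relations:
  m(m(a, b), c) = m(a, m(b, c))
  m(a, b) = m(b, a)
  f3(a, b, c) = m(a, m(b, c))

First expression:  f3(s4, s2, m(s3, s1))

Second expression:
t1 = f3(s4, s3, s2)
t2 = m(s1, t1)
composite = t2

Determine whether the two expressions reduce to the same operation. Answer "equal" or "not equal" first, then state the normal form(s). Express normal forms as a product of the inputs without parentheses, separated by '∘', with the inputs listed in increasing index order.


equal: each reduces to s1 ∘ s2 ∘ s3 ∘ s4

The first composite normalizes to s1 ∘ s2 ∘ s3 ∘ s4
The second composite normalizes to s1 ∘ s2 ∘ s3 ∘ s4
One common form — equal.


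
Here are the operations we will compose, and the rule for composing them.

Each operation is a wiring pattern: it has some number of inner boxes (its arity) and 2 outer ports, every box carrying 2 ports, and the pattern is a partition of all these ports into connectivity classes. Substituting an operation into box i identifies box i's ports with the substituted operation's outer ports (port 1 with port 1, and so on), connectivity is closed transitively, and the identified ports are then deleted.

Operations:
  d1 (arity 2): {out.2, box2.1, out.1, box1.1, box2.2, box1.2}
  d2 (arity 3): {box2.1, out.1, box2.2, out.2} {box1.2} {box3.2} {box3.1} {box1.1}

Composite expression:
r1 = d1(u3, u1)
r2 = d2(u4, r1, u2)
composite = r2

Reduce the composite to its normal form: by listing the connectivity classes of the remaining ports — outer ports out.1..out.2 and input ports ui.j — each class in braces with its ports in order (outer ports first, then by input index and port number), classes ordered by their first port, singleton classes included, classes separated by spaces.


{out.1, out.2, u1.1, u1.2, u3.1, u3.2} {u2.1} {u2.2} {u4.1} {u4.2}

Reachability decides: close wires over d2-identified ports.
d1 over (u3, u1) gives {out.1, out.2, u1.1, u1.2, u3.1, u3.2}, out.j being that stage's outer ports
d2 over (u4, u3, u1, u2) gives {out.1, out.2, u1.1, u1.2, u3.1, u3.2} {u2.1} {u2.2} {u4.1} {u4.2}, out.j being that stage's outer ports


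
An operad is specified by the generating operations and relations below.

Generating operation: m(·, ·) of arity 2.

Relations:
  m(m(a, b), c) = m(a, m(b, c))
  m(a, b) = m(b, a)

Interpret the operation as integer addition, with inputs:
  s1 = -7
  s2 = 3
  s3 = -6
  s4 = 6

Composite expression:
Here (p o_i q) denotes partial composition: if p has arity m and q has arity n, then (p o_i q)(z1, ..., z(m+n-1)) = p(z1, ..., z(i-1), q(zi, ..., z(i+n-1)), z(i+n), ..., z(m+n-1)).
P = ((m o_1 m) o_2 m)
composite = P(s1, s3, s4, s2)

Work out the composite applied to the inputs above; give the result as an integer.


-4
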